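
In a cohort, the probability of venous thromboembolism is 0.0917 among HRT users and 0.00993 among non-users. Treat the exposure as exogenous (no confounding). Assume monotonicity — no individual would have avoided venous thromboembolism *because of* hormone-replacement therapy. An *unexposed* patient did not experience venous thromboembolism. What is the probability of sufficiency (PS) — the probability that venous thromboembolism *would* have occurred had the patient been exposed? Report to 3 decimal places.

Let p₁ = 0.0917, p₀ = 0.00993.
Under exogeneity and monotonicity, PS = (p₁ − p₀) / (1 − p₀).
PS = (0.0917 − 0.00993) / (1 − 0.00993) = 0.08177 / 0.99007 ≈ 0.0826

PS ≈ 0.083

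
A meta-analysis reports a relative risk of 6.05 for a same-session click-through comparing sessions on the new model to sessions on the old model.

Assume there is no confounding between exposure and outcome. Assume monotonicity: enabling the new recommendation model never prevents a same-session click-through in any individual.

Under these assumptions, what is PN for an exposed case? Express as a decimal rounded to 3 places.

PN ≈ 0.835

Under exogeneity and monotonicity, PN = (RR − 1) / RR = 1 − 1/RR.
PN = (6.05 − 1) / 6.05 = 5.05 / 6.05 ≈ 0.8347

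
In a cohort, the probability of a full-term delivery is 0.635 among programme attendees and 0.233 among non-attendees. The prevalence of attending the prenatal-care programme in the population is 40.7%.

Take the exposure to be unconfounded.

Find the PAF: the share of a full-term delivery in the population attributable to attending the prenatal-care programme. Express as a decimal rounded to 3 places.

PAF ≈ 0.413

Let p₁ = 0.635, p₀ = 0.233.
Overall risk P(Y=1) = π·p₁ + (1−π)·p₀ = 0.407×0.635 + 0.593×0.233 = 0.39661.
Under exogeneity, PAF = [P(Y=1) − p₀] / P(Y=1).
PAF = (0.39661 − 0.233) / 0.39661 ≈ 0.4125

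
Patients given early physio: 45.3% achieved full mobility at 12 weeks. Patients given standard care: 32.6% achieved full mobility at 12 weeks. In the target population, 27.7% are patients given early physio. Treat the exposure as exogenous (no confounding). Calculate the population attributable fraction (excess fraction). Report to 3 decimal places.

PAF ≈ 0.097

p₁ = 0.453, p₀ = 0.326.
Overall risk P(Y=1) = π·p₁ + (1−π)·p₀ = 0.277×0.453 + 0.723×0.326 = 0.36118.
Under exogeneity, PAF = [P(Y=1) − p₀] / P(Y=1).
PAF = (0.36118 − 0.326) / 0.36118 ≈ 0.0974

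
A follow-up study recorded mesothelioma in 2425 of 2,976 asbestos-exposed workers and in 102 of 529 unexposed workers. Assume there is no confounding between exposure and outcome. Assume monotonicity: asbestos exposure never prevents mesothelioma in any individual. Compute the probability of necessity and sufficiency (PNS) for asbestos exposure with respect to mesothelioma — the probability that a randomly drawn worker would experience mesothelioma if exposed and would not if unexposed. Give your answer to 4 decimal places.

p₁ = P(outcome | exposed) = 2425/2976 = 0.81485
p₀ = P(outcome | unexposed) = 102/529 = 0.19282
Under exogeneity and monotonicity, PNS = p₁ − p₀.
PNS = 0.81485 − 0.19282 = 0.62204

PNS ≈ 0.6220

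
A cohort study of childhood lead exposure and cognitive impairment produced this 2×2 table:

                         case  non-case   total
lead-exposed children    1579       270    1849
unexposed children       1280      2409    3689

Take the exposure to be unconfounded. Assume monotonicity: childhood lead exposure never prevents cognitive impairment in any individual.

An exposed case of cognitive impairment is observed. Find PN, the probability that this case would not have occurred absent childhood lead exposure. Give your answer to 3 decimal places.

p₁ = P(outcome | exposed) = 1579/1849 = 0.85398
p₀ = P(outcome | unexposed) = 1280/3689 = 0.34698
Under exogeneity and monotonicity, PN = (p₁ − p₀) / p₁.
PN = (0.85398 − 0.34698) / 0.85398 = 0.507 / 0.85398 ≈ 0.5937

PN ≈ 0.594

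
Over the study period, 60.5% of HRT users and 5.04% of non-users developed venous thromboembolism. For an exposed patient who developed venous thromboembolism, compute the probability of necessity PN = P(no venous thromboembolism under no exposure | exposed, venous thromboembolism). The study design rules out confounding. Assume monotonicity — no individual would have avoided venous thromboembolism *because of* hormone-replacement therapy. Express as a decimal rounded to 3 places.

PN ≈ 0.917

p₁ = 0.605, p₀ = 0.0504.
Under exogeneity and monotonicity, PN = (p₁ − p₀) / p₁.
PN = (0.605 − 0.0504) / 0.605 = 0.5546 / 0.605 ≈ 0.9167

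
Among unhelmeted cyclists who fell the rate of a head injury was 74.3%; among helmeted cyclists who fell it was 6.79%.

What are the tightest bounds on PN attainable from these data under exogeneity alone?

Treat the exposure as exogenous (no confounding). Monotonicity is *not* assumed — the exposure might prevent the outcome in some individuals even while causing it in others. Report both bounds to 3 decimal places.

0.909 ≤ PN ≤ 1.000

p₁ = 0.743, p₀ = 0.0679.
Under exogeneity alone the bounds on PN are max{0,(p₁−p₀)/p₁} ≤ PN ≤ min{1,(1−p₀)/p₁}.
  lower = (p₁ − p₀)/p₁ = 0.6751 / 0.743 ≈ 0.9086
  upper = min{1, (1 − p₀)/p₁} = 0.9321 / 0.743 ≈ 1.2545 → capped at 1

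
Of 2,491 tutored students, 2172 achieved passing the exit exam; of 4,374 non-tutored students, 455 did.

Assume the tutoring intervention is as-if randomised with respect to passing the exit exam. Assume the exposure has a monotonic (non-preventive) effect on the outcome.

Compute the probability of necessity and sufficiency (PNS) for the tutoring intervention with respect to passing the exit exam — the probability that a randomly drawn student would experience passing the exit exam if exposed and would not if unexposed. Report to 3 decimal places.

p₁ = P(outcome | exposed) = 2172/2491 = 0.87194
p₀ = P(outcome | unexposed) = 455/4374 = 0.10402
Under exogeneity and monotonicity, PNS = p₁ − p₀.
PNS = 0.87194 − 0.10402 = 0.76792

PNS ≈ 0.768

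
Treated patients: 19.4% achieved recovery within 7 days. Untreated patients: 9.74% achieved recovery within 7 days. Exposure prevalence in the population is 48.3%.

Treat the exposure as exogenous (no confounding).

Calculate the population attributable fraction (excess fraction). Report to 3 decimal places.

p₁ = 0.194, p₀ = 0.0974.
Overall risk P(Y=1) = π·p₁ + (1−π)·p₀ = 0.483×0.194 + 0.517×0.0974 = 0.14406.
Under exogeneity, PAF = [P(Y=1) − p₀] / P(Y=1).
PAF = (0.14406 − 0.0974) / 0.14406 ≈ 0.3239

PAF ≈ 0.324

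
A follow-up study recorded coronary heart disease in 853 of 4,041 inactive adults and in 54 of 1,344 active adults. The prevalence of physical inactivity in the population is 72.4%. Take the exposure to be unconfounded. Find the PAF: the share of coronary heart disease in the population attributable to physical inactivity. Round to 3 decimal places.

p₁ = P(outcome | exposed) = 853/4041 = 0.21109
p₀ = P(outcome | unexposed) = 54/1344 = 0.040179
Overall risk P(Y=1) = π·p₁ + (1−π)·p₀ = 0.724×0.21109 + 0.276×0.040179 = 0.16392.
Under exogeneity, PAF = [P(Y=1) − p₀] / P(Y=1).
PAF = (0.16392 − 0.040179) / 0.16392 ≈ 0.7549

PAF ≈ 0.755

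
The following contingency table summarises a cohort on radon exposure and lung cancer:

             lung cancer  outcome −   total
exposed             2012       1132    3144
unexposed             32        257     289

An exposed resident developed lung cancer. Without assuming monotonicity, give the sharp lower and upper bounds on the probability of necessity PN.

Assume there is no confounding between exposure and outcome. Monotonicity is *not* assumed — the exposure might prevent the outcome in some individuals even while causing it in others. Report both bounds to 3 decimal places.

0.827 ≤ PN ≤ 1.000

p₁ = P(outcome | exposed) = 2012/3144 = 0.63995
p₀ = P(outcome | unexposed) = 32/289 = 0.11073
Under exogeneity alone the bounds on PN are max{0,(p₁−p₀)/p₁} ≤ PN ≤ min{1,(1−p₀)/p₁}.
  lower = (p₁ − p₀)/p₁ = 0.52922 / 0.63995 ≈ 0.8270
  upper = min{1, (1 − p₀)/p₁} = 0.88927 / 0.63995 ≈ 1.3896 → capped at 1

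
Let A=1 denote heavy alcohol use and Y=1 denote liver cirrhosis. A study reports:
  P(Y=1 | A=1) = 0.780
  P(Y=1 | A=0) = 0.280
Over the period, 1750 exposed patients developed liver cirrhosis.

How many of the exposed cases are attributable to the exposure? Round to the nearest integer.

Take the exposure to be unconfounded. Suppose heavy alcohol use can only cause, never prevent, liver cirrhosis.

about 1122 cases

Let p₁ = 0.78, p₀ = 0.28.
PN = (p₁ − p₀)/p₁ = (0.78 − 0.28) / 0.78 ≈ 0.64103.
Attributable cases ≈ PN × (exposed cases) = 0.64103 × 1750 ≈ 1121.79.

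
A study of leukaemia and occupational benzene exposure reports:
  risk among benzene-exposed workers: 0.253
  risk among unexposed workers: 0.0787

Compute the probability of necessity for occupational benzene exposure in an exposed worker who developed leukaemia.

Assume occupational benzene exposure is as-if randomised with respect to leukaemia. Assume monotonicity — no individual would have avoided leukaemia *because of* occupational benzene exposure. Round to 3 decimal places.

Let p₁ = 0.253, p₀ = 0.0787.
Under exogeneity and monotonicity, PN = (p₁ − p₀) / p₁.
PN = (0.253 − 0.0787) / 0.253 = 0.1743 / 0.253 ≈ 0.6889

PN ≈ 0.689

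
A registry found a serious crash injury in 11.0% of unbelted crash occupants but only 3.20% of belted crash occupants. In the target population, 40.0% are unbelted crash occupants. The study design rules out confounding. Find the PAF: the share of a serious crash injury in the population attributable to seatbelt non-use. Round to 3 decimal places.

PAF ≈ 0.494

p₁ = 0.11, p₀ = 0.032.
Overall risk P(Y=1) = π·p₁ + (1−π)·p₀ = 0.4×0.11 + 0.6×0.032 = 0.0632.
Under exogeneity, PAF = [P(Y=1) − p₀] / P(Y=1).
PAF = (0.0632 − 0.032) / 0.0632 ≈ 0.4937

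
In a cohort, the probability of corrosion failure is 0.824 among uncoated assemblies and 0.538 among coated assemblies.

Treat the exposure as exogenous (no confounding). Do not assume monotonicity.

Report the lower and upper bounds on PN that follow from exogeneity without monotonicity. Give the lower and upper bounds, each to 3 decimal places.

Let p₁ = 0.824, p₀ = 0.538.
Under exogeneity alone the bounds on PN are max{0,(p₁−p₀)/p₁} ≤ PN ≤ min{1,(1−p₀)/p₁}.
  lower = (p₁ − p₀)/p₁ = 0.286 / 0.824 ≈ 0.3471
  upper = min{1, (1 − p₀)/p₁} = 0.462 / 0.824 ≈ 0.5607

0.347 ≤ PN ≤ 0.561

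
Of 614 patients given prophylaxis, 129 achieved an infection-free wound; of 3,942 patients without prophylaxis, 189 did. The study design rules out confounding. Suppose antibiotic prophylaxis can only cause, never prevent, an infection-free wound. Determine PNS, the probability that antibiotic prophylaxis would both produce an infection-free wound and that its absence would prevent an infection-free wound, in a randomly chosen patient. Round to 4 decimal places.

p₁ = P(outcome | exposed) = 129/614 = 0.2101
p₀ = P(outcome | unexposed) = 189/3942 = 0.047945
Under exogeneity and monotonicity, PNS = p₁ − p₀.
PNS = 0.2101 − 0.047945 = 0.16215

PNS ≈ 0.1622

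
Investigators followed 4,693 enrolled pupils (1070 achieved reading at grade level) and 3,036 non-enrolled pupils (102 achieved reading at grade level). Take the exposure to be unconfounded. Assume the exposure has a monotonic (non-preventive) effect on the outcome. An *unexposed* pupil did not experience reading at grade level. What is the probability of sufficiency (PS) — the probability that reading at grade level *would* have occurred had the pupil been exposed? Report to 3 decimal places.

p₁ = P(outcome | exposed) = 1070/4693 = 0.228
p₀ = P(outcome | unexposed) = 102/3036 = 0.033597
Under exogeneity and monotonicity, PS = (p₁ − p₀) / (1 − p₀).
PS = (0.228 − 0.033597) / (1 − 0.033597) = 0.1944 / 0.9664 ≈ 0.2012

PS ≈ 0.201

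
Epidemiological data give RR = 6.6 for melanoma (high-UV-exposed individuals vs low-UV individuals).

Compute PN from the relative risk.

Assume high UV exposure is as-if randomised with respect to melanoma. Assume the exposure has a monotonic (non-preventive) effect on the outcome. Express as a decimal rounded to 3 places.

Under exogeneity and monotonicity, PN = (RR − 1) / RR = 1 − 1/RR.
PN = (6.6 − 1) / 6.6 = 5.6 / 6.6 ≈ 0.8485

PN ≈ 0.848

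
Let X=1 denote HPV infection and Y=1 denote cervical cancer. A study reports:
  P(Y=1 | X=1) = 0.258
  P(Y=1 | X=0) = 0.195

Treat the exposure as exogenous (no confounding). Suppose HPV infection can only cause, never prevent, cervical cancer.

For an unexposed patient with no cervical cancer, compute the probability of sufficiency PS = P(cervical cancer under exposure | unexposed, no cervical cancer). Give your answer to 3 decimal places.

Let p₁ = 0.258, p₀ = 0.195.
Under exogeneity and monotonicity, PS = (p₁ − p₀) / (1 − p₀).
PS = (0.258 − 0.195) / (1 − 0.195) = 0.063 / 0.805 ≈ 0.0783

PS ≈ 0.078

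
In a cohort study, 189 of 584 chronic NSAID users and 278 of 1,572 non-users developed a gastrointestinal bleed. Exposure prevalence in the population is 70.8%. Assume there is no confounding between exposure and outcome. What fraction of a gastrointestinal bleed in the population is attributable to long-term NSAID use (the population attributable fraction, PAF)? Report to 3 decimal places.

PAF ≈ 0.370

p₁ = P(outcome | exposed) = 189/584 = 0.32363
p₀ = P(outcome | unexposed) = 278/1572 = 0.17684
Overall risk P(Y=1) = π·p₁ + (1−π)·p₀ = 0.708×0.32363 + 0.292×0.17684 = 0.28077.
Under exogeneity, PAF = [P(Y=1) − p₀] / P(Y=1).
PAF = (0.28077 − 0.17684) / 0.28077 ≈ 0.3701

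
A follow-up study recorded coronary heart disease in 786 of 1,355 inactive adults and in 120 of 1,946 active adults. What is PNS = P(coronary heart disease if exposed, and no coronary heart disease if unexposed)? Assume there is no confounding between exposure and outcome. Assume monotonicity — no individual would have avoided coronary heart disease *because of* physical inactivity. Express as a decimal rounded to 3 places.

PNS ≈ 0.518

p₁ = P(outcome | exposed) = 786/1355 = 0.58007
p₀ = P(outcome | unexposed) = 120/1946 = 0.061665
Under exogeneity and monotonicity, PNS = p₁ − p₀.
PNS = 0.58007 − 0.061665 = 0.51841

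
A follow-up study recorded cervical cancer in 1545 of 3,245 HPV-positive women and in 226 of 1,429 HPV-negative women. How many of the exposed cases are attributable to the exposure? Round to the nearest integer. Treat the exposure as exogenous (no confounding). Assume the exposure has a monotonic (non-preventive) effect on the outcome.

p₁ = P(outcome | exposed) = 1545/3245 = 0.47612
p₀ = P(outcome | unexposed) = 226/1429 = 0.15815
PN = (p₁ − p₀)/p₁ = (0.47612 − 0.15815) / 0.47612 ≈ 0.66783.
Attributable cases ≈ PN × (exposed cases) = 0.66783 × 1545 ≈ 1031.79.

about 1032 cases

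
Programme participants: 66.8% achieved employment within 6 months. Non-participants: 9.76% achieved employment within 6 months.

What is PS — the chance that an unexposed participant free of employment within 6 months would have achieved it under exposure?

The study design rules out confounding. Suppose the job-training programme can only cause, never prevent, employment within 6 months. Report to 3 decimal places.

p₁ = 0.668, p₀ = 0.0976.
Under exogeneity and monotonicity, PS = (p₁ − p₀) / (1 − p₀).
PS = (0.668 − 0.0976) / (1 − 0.0976) = 0.5704 / 0.9024 ≈ 0.6321

PS ≈ 0.632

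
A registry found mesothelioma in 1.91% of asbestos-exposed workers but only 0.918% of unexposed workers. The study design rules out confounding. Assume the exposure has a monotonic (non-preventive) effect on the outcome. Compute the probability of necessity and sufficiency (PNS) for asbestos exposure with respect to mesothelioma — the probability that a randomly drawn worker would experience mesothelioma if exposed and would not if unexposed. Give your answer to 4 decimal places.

PNS ≈ 0.0099

p₁ = 0.0191, p₀ = 0.00918.
Under exogeneity and monotonicity, PNS = p₁ − p₀.
PNS = 0.0191 − 0.00918 = 0.00992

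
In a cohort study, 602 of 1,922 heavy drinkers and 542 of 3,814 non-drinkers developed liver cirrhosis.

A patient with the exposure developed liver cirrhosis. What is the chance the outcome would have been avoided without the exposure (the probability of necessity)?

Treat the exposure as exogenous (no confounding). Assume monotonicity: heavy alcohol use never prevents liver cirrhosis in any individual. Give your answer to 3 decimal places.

PN ≈ 0.546

p₁ = P(outcome | exposed) = 602/1922 = 0.31322
p₀ = P(outcome | unexposed) = 542/3814 = 0.14211
Under exogeneity and monotonicity, PN = (p₁ − p₀) / p₁.
PN = (0.31322 − 0.14211) / 0.31322 = 0.17111 / 0.31322 ≈ 0.5463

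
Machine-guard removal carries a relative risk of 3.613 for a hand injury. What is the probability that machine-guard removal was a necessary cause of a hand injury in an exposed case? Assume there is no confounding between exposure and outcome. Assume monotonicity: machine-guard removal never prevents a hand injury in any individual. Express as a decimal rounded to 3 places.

PN ≈ 0.723

Under exogeneity and monotonicity, PN = (RR − 1) / RR = 1 − 1/RR.
PN = (3.613 − 1) / 3.613 = 2.613 / 3.613 ≈ 0.7232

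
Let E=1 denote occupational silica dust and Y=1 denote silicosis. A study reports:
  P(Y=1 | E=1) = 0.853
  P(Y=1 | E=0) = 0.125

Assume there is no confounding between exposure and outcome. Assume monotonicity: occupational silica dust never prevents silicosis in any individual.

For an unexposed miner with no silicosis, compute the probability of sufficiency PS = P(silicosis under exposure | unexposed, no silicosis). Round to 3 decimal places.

PS ≈ 0.832

Let p₁ = 0.853, p₀ = 0.125.
Under exogeneity and monotonicity, PS = (p₁ − p₀) / (1 − p₀).
PS = (0.853 − 0.125) / (1 − 0.125) = 0.728 / 0.875 ≈ 0.8320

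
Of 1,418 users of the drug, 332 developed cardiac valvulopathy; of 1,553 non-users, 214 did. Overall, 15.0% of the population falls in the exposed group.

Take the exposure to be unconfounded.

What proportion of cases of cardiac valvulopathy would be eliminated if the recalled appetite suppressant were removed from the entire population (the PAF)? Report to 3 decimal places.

p₁ = P(outcome | exposed) = 332/1418 = 0.23413
p₀ = P(outcome | unexposed) = 214/1553 = 0.1378
Overall risk P(Y=1) = π·p₁ + (1−π)·p₀ = 0.15×0.23413 + 0.85×0.1378 = 0.15225.
Under exogeneity, PAF = [P(Y=1) − p₀] / P(Y=1).
PAF = (0.15225 − 0.1378) / 0.15225 ≈ 0.0949

PAF ≈ 0.095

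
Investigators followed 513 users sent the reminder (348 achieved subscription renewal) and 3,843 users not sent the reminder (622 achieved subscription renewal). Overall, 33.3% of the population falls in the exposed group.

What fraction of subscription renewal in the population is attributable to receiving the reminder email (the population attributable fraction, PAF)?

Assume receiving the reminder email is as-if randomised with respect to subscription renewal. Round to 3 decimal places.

PAF ≈ 0.515

p₁ = P(outcome | exposed) = 348/513 = 0.67836
p₀ = P(outcome | unexposed) = 622/3843 = 0.16185
Overall risk P(Y=1) = π·p₁ + (1−π)·p₀ = 0.333×0.67836 + 0.667×0.16185 = 0.33385.
Under exogeneity, PAF = [P(Y=1) − p₀] / P(Y=1).
PAF = (0.33385 − 0.16185) / 0.33385 ≈ 0.5152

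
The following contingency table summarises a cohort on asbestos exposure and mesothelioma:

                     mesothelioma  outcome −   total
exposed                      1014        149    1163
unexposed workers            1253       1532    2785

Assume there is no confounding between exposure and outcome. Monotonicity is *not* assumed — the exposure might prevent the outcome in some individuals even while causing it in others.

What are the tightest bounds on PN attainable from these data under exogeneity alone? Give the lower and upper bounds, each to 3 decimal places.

p₁ = P(outcome | exposed) = 1014/1163 = 0.87188
p₀ = P(outcome | unexposed) = 1253/2785 = 0.44991
Under exogeneity alone the bounds on PN are max{0,(p₁−p₀)/p₁} ≤ PN ≤ min{1,(1−p₀)/p₁}.
  lower = (p₁ − p₀)/p₁ = 0.42197 / 0.87188 ≈ 0.4840
  upper = min{1, (1 − p₀)/p₁} = 0.55009 / 0.87188 ≈ 0.6309

0.484 ≤ PN ≤ 0.631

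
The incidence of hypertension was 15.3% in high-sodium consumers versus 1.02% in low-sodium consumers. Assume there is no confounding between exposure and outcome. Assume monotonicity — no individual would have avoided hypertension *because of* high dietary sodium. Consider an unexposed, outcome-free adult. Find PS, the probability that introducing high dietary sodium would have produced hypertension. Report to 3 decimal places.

PS ≈ 0.144

p₁ = 0.153, p₀ = 0.0102.
Under exogeneity and monotonicity, PS = (p₁ − p₀) / (1 − p₀).
PS = (0.153 − 0.0102) / (1 − 0.0102) = 0.1428 / 0.9898 ≈ 0.1443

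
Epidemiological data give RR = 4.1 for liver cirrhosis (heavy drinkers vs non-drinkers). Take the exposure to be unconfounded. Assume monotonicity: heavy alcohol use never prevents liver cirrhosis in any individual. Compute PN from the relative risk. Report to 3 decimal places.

Under exogeneity and monotonicity, PN = (RR − 1) / RR = 1 − 1/RR.
PN = (4.1 − 1) / 4.1 = 3.1 / 4.1 ≈ 0.7561

PN ≈ 0.756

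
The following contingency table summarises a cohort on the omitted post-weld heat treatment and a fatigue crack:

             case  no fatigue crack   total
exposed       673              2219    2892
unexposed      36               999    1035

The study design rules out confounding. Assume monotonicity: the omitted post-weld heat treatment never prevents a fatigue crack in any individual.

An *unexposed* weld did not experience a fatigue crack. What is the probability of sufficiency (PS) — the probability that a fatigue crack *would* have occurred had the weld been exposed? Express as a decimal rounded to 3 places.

PS ≈ 0.205

p₁ = P(outcome | exposed) = 673/2892 = 0.23271
p₀ = P(outcome | unexposed) = 36/1035 = 0.034783
Under exogeneity and monotonicity, PS = (p₁ − p₀) / (1 − p₀).
PS = (0.23271 − 0.034783) / (1 − 0.034783) = 0.19793 / 0.96522 ≈ 0.2051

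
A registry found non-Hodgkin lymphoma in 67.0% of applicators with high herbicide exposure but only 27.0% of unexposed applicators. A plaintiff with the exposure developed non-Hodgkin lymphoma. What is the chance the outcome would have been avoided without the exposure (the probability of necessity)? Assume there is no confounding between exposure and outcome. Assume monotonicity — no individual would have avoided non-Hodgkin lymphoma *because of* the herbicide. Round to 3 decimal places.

PN ≈ 0.597

p₁ = 0.67, p₀ = 0.27.
Under exogeneity and monotonicity, PN = (p₁ − p₀) / p₁.
PN = (0.67 − 0.27) / 0.67 = 0.4 / 0.67 ≈ 0.5970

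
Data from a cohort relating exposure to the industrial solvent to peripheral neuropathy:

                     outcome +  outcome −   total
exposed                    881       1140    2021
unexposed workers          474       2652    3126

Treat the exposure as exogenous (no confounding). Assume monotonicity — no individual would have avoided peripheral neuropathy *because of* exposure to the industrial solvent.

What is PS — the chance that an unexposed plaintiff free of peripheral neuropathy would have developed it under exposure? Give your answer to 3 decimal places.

p₁ = P(outcome | exposed) = 881/2021 = 0.43592
p₀ = P(outcome | unexposed) = 474/3126 = 0.15163
Under exogeneity and monotonicity, PS = (p₁ − p₀)/(1 − p₀).
PS = (0.43592 − 0.15163) / 0.84837 ≈ 0.3351

PS ≈ 0.335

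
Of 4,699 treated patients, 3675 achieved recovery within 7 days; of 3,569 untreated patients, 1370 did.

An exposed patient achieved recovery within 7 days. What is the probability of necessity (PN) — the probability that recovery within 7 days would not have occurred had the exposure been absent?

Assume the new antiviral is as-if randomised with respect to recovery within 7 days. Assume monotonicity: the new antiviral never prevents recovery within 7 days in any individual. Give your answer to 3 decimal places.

p₁ = P(outcome | exposed) = 3675/4699 = 0.78208
p₀ = P(outcome | unexposed) = 1370/3569 = 0.38386
Under exogeneity and monotonicity, PN = (p₁ − p₀) / p₁.
PN = (0.78208 − 0.38386) / 0.78208 = 0.39822 / 0.78208 ≈ 0.5092

PN ≈ 0.509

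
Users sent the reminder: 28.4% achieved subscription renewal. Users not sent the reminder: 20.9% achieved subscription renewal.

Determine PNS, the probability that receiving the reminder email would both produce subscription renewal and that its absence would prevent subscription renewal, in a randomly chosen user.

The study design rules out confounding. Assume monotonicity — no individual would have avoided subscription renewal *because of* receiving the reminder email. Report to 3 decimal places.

p₁ = 0.284, p₀ = 0.209.
Under exogeneity and monotonicity, PNS = p₁ − p₀.
PNS = 0.284 − 0.209 = 0.075

PNS ≈ 0.075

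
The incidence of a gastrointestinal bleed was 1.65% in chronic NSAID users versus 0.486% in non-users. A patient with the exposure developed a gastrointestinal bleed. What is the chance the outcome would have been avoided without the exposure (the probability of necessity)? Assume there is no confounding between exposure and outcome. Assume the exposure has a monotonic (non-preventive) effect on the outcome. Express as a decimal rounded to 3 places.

PN ≈ 0.705

p₁ = 0.0165, p₀ = 0.00486.
Under exogeneity and monotonicity, PN = (p₁ − p₀) / p₁.
PN = (0.0165 − 0.00486) / 0.0165 = 0.01164 / 0.0165 ≈ 0.7055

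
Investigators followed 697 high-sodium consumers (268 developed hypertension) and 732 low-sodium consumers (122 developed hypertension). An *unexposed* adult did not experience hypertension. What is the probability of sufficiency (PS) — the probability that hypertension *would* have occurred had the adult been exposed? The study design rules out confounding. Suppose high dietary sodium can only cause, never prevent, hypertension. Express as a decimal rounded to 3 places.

PS ≈ 0.261

p₁ = P(outcome | exposed) = 268/697 = 0.38451
p₀ = P(outcome | unexposed) = 122/732 = 0.16667
Under exogeneity and monotonicity, PS = (p₁ − p₀) / (1 − p₀).
PS = (0.38451 − 0.16667) / (1 − 0.16667) = 0.21784 / 0.83333 ≈ 0.2614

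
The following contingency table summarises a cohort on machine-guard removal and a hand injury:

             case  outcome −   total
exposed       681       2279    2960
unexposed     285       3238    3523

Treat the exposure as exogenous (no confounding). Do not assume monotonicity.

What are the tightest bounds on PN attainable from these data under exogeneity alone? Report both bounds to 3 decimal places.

0.648 ≤ PN ≤ 1.000

p₁ = P(outcome | exposed) = 681/2960 = 0.23007
p₀ = P(outcome | unexposed) = 285/3523 = 0.080897
Under exogeneity alone the bounds on PN are max{0,(p₁−p₀)/p₁} ≤ PN ≤ min{1,(1−p₀)/p₁}.
  lower = (p₁ − p₀)/p₁ = 0.14917 / 0.23007 ≈ 0.6484
  upper = min{1, (1 − p₀)/p₁} = 0.9191 / 0.23007 ≈ 3.9949 → capped at 1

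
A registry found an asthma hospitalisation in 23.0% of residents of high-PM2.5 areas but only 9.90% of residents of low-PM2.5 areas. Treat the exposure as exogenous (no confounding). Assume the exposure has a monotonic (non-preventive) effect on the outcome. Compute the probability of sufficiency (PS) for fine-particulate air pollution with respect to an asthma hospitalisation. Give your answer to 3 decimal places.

p₁ = 0.23, p₀ = 0.099.
Under exogeneity and monotonicity, PS = (p₁ − p₀) / (1 − p₀).
PS = (0.23 − 0.099) / (1 − 0.099) = 0.131 / 0.901 ≈ 0.1454

PS ≈ 0.145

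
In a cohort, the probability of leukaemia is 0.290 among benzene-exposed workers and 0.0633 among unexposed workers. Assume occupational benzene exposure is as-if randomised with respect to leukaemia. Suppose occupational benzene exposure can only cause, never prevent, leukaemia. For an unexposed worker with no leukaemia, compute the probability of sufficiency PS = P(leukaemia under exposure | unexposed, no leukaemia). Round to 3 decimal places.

Let p₁ = 0.29, p₀ = 0.0633.
Under exogeneity and monotonicity, PS = (p₁ − p₀) / (1 − p₀).
PS = (0.29 − 0.0633) / (1 − 0.0633) = 0.2267 / 0.9367 ≈ 0.2420

PS ≈ 0.242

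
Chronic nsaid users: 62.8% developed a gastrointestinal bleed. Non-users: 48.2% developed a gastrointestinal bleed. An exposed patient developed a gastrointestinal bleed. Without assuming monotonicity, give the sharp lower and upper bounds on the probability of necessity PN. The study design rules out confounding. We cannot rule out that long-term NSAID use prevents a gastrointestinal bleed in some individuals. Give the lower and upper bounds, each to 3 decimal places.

p₁ = 0.628, p₀ = 0.482.
Under exogeneity alone the bounds on PN are max{0,(p₁−p₀)/p₁} ≤ PN ≤ min{1,(1−p₀)/p₁}.
  lower = (p₁ − p₀)/p₁ = 0.146 / 0.628 ≈ 0.2325
  upper = min{1, (1 − p₀)/p₁} = 0.518 / 0.628 ≈ 0.8248

0.232 ≤ PN ≤ 0.825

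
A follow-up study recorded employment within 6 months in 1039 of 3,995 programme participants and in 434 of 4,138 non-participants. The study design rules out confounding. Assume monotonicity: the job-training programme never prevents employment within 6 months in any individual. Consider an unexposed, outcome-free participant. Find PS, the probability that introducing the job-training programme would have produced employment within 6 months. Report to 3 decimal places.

p₁ = P(outcome | exposed) = 1039/3995 = 0.26008
p₀ = P(outcome | unexposed) = 434/4138 = 0.10488
Under exogeneity and monotonicity, PS = (p₁ − p₀) / (1 − p₀).
PS = (0.26008 − 0.10488) / (1 − 0.10488) = 0.15519 / 0.89512 ≈ 0.1734

PS ≈ 0.173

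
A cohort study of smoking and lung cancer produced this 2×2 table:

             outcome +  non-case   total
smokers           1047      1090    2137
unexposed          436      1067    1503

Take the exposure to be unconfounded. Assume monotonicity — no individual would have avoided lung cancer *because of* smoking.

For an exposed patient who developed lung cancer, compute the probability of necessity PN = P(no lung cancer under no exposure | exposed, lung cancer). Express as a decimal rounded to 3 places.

PN ≈ 0.408

p₁ = P(outcome | exposed) = 1047/2137 = 0.48994
p₀ = P(outcome | unexposed) = 436/1503 = 0.29009
Under exogeneity and monotonicity, PN = (p₁ − p₀)/p₁.
PN = (0.48994 − 0.29009) / 0.48994 ≈ 0.4079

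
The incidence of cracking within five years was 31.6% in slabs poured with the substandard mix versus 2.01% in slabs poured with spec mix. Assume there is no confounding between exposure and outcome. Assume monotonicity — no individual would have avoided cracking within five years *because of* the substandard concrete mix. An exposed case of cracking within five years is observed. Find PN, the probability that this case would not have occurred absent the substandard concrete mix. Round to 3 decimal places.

p₁ = 0.316, p₀ = 0.0201.
Under exogeneity and monotonicity, PN = (p₁ − p₀) / p₁.
PN = (0.316 − 0.0201) / 0.316 = 0.2959 / 0.316 ≈ 0.9364

PN ≈ 0.936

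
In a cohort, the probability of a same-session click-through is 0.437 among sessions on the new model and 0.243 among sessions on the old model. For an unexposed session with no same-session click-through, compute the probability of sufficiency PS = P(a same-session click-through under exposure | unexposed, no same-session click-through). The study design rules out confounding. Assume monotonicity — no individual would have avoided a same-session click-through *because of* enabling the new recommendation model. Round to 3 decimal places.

Let p₁ = 0.437, p₀ = 0.243.
Under exogeneity and monotonicity, PS = (p₁ − p₀) / (1 − p₀).
PS = (0.437 − 0.243) / (1 − 0.243) = 0.194 / 0.757 ≈ 0.2563

PS ≈ 0.256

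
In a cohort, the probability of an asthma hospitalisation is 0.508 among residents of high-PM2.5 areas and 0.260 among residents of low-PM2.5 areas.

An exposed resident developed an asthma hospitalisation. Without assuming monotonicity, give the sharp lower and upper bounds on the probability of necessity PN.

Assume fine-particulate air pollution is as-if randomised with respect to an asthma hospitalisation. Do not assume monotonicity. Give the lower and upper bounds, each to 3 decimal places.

Let p₁ = 0.508, p₀ = 0.26.
Under exogeneity alone the bounds on PN are max{0,(p₁−p₀)/p₁} ≤ PN ≤ min{1,(1−p₀)/p₁}.
  lower = (p₁ − p₀)/p₁ = 0.248 / 0.508 ≈ 0.4882
  upper = min{1, (1 − p₀)/p₁} = 0.74 / 0.508 ≈ 1.4567 → capped at 1

0.488 ≤ PN ≤ 1.000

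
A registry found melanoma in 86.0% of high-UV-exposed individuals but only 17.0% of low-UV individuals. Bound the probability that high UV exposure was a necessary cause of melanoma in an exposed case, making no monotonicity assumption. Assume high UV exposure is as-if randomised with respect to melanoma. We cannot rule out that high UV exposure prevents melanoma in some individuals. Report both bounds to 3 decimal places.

0.802 ≤ PN ≤ 0.965

p₁ = 0.86, p₀ = 0.17.
Under exogeneity alone the bounds on PN are max{0,(p₁−p₀)/p₁} ≤ PN ≤ min{1,(1−p₀)/p₁}.
  lower = (p₁ − p₀)/p₁ = 0.69 / 0.86 ≈ 0.8023
  upper = min{1, (1 − p₀)/p₁} = 0.83 / 0.86 ≈ 0.9651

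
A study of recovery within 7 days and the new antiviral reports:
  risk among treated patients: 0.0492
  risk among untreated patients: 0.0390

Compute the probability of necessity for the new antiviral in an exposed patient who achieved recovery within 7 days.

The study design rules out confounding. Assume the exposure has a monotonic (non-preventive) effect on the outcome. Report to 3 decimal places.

PN ≈ 0.207

Let p₁ = 0.0492, p₀ = 0.039.
Under exogeneity and monotonicity, PN = (p₁ − p₀) / p₁.
PN = (0.0492 − 0.039) / 0.0492 = 0.0102 / 0.0492 ≈ 0.2073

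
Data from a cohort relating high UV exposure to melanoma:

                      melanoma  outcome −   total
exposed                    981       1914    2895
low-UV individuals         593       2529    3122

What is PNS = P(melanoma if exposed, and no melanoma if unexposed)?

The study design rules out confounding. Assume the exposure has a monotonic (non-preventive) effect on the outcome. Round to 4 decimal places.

PNS ≈ 0.1489

p₁ = P(outcome | exposed) = 981/2895 = 0.33886
p₀ = P(outcome | unexposed) = 593/3122 = 0.18994
Under exogeneity and monotonicity, PNS = p₁ − p₀.
PNS = 0.33886 − 0.18994 = 0.14892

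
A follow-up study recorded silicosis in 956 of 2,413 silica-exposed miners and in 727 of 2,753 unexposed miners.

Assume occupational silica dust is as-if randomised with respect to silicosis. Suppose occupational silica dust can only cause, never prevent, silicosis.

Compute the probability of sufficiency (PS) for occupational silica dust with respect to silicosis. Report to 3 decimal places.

PS ≈ 0.180

p₁ = P(outcome | exposed) = 956/2413 = 0.39619
p₀ = P(outcome | unexposed) = 727/2753 = 0.26408
Under exogeneity and monotonicity, PS = (p₁ − p₀) / (1 − p₀).
PS = (0.39619 − 0.26408) / (1 − 0.26408) = 0.13211 / 0.73592 ≈ 0.1795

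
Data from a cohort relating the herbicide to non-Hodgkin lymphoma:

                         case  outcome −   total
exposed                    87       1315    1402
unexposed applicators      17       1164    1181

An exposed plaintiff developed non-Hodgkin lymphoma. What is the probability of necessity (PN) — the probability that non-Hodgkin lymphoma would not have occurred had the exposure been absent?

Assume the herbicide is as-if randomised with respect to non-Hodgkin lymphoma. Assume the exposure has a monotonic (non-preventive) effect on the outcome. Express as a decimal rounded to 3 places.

p₁ = P(outcome | exposed) = 87/1402 = 0.062054
p₀ = P(outcome | unexposed) = 17/1181 = 0.014395
Under exogeneity and monotonicity, PN = (p₁ − p₀) / p₁.
PN = (0.062054 − 0.014395) / 0.062054 = 0.04766 / 0.062054 ≈ 0.7680

PN ≈ 0.768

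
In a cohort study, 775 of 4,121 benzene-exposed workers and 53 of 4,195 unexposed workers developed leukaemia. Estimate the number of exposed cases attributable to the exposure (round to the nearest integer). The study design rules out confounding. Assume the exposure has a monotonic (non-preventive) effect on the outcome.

about 723 cases

p₁ = P(outcome | exposed) = 775/4121 = 0.18806
p₀ = P(outcome | unexposed) = 53/4195 = 0.012634
PN = (p₁ − p₀)/p₁ = (0.18806 − 0.012634) / 0.18806 ≈ 0.93282.
Attributable cases ≈ PN × (exposed cases) = 0.93282 × 775 ≈ 722.93.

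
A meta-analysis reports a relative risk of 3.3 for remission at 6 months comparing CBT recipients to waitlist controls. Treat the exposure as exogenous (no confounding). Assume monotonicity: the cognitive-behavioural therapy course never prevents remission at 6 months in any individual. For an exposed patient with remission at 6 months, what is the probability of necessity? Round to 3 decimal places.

Under exogeneity and monotonicity, PN = (RR − 1) / RR = 1 − 1/RR.
PN = (3.3 − 1) / 3.3 = 2.3 / 3.3 ≈ 0.6970

PN ≈ 0.697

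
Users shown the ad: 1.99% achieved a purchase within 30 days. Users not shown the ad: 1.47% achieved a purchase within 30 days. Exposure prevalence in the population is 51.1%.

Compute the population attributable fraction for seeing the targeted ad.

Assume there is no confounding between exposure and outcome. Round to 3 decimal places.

PAF ≈ 0.153

p₁ = 0.0199, p₀ = 0.0147.
Overall risk P(Y=1) = π·p₁ + (1−π)·p₀ = 0.511×0.0199 + 0.489×0.0147 = 0.017357.
Under exogeneity, PAF = [P(Y=1) − p₀] / P(Y=1).
PAF = (0.017357 − 0.0147) / 0.017357 ≈ 0.1531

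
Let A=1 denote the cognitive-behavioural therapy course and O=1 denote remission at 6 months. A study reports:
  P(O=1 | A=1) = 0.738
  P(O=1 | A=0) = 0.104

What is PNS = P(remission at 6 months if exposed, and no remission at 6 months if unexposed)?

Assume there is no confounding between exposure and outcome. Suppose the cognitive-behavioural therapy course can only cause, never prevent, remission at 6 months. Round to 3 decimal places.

PNS ≈ 0.634

Let p₁ = 0.738, p₀ = 0.104.
Under exogeneity and monotonicity, PNS = p₁ − p₀.
PNS = 0.738 − 0.104 = 0.634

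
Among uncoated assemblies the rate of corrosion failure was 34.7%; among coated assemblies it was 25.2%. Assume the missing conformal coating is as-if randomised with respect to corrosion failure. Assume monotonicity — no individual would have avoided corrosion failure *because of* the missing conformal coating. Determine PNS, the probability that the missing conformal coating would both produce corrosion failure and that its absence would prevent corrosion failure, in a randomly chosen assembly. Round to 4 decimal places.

p₁ = 0.347, p₀ = 0.252.
Under exogeneity and monotonicity, PNS = p₁ − p₀.
PNS = 0.347 − 0.252 = 0.095

PNS ≈ 0.0950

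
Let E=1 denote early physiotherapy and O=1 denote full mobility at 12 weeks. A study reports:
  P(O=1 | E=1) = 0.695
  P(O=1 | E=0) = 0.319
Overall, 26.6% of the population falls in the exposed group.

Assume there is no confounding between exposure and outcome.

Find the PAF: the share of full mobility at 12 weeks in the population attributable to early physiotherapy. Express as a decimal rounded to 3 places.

PAF ≈ 0.239

Let p₁ = 0.695, p₀ = 0.319.
Overall risk P(Y=1) = π·p₁ + (1−π)·p₀ = 0.266×0.695 + 0.734×0.319 = 0.41902.
Under exogeneity, PAF = [P(Y=1) − p₀] / P(Y=1).
PAF = (0.41902 − 0.319) / 0.41902 ≈ 0.2387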